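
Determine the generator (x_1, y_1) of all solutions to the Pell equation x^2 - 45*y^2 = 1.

First expand sqrt(45) as a continued fraction. With x_i = (sqrt(45) + m_i)/d_i and (m_0, d_0) = (0, 1): a_0 = floor(sqrt(45)) = 6, since 6^2 = 36 <= 45 < 49 = 7^2.
Iterate m_{i+1} = d_i*a_i - m_i, d_{i+1} = (45 - m_{i+1}^2)/d_i, a_{i+1} = floor((a_0 + m_{i+1})/d_{i+1}):
  m_1 = 1*6 - 0 = 6, d_1 = (45 - 6^2)/1 = 9/1 = 9, a_1 = floor((6 + 6)/9) = 1.
  m_2 = 9*1 - 6 = 3, d_2 = (45 - 3^2)/9 = 36/9 = 4, a_2 = floor((6 + 3)/4) = 2.
  m_3 = 4*2 - 3 = 5, d_3 = (45 - 5^2)/4 = 20/4 = 5, a_3 = floor((6 + 5)/5) = 2.
  m_4 = 5*2 - 5 = 5, d_4 = (45 - 5^2)/5 = 20/5 = 4, a_4 = floor((6 + 5)/4) = 2.
  m_5 = 4*2 - 5 = 3, d_5 = (45 - 3^2)/4 = 36/4 = 9, a_5 = floor((6 + 3)/9) = 1.
  m_6 = 9*1 - 3 = 6, d_6 = (45 - 6^2)/9 = 9/9 = 1, a_6 = floor((6 + 6)/1) = 12.
  m_7 = 1*12 - 6 = 6, d_7 = (45 - 6^2)/1 = 9/1 = 9: (m_7, d_7) = (m_1, d_1) = (6, 9), so from here the quotients repeat a_1, ..., a_6; the period length is 6.
So sqrt(45) = [6; (1, 2, 2, 2, 1, 12)] with period length k = 6.
k is even, so the fundamental solution of x^2 - 45y^2 = 1 is (p_{k-1}, q_{k-1}) = (p_5, q_5); compute convergents through index 5.
Convergents (p_i = a_i*p_{i-1} + p_{i-2}, q_i = a_i*q_{i-1} + q_{i-2} with p_{-2}=0, p_{-1}=1, q_{-2}=1, q_{-1}=0):
  i=0: a_0=6, p_0 = 6*1 + 0 = 6, q_0 = 6*0 + 1 = 1.
  i=1: a_1=1, p_1 = 1*6 + 1 = 7, q_1 = 1*1 + 0 = 1.
  i=2: a_2=2, p_2 = 2*7 + 6 = 20, q_2 = 2*1 + 1 = 3.
  i=3: a_3=2, p_3 = 2*20 + 7 = 47, q_3 = 2*3 + 1 = 7.
  i=4: a_4=2, p_4 = 2*47 + 20 = 114, q_4 = 2*7 + 3 = 17.
  i=5: a_5=1, p_5 = 1*114 + 47 = 161, q_5 = 1*17 + 7 = 24.
Check: 161^2 - 45*24^2 = 25921 - 25920 = 1, so (x, y) = (161, 24) solves the equation, and by the theorem it is the least positive solution.

(x, y) = (161, 24)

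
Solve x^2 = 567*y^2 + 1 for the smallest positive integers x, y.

(x, y) = (2024, 85)

First expand sqrt(567) as a continued fraction. With x_i = (sqrt(567) + m_i)/d_i and (m_0, d_0) = (0, 1): a_0 = floor(sqrt(567)) = 23, since 23^2 = 529 <= 567 < 576 = 24^2.
Iterate m_{i+1} = d_i*a_i - m_i, d_{i+1} = (567 - m_{i+1}^2)/d_i, a_{i+1} = floor((a_0 + m_{i+1})/d_{i+1}):
  m_1 = 1*23 - 0 = 23, d_1 = (567 - 23^2)/1 = 38/1 = 38, a_1 = floor((23 + 23)/38) = 1.
  m_2 = 38*1 - 23 = 15, d_2 = (567 - 15^2)/38 = 342/38 = 9, a_2 = floor((23 + 15)/9) = 4.
  m_3 = 9*4 - 15 = 21, d_3 = (567 - 21^2)/9 = 126/9 = 14, a_3 = floor((23 + 21)/14) = 3.
  m_4 = 14*3 - 21 = 21, d_4 = (567 - 21^2)/14 = 126/14 = 9, a_4 = floor((23 + 21)/9) = 4.
  m_5 = 9*4 - 21 = 15, d_5 = (567 - 15^2)/9 = 342/9 = 38, a_5 = floor((23 + 15)/38) = 1.
  m_6 = 38*1 - 15 = 23, d_6 = (567 - 23^2)/38 = 38/38 = 1, a_6 = floor((23 + 23)/1) = 46.
  m_7 = 1*46 - 23 = 23, d_7 = (567 - 23^2)/1 = 38/1 = 38: (m_7, d_7) = (m_1, d_1) = (23, 38), so from here the quotients repeat a_1, ..., a_6; the period length is 6.
So sqrt(567) = [23; (1, 4, 3, 4, 1, 46)] with period length k = 6.
k is even, so the fundamental solution of x^2 - 567y^2 = 1 is (p_{k-1}, q_{k-1}) = (p_5, q_5); compute convergents through index 5.
Convergents (p_i = a_i*p_{i-1} + p_{i-2}, q_i = a_i*q_{i-1} + q_{i-2} with p_{-2}=0, p_{-1}=1, q_{-2}=1, q_{-1}=0):
  i=0: a_0=23, p_0 = 23*1 + 0 = 23, q_0 = 23*0 + 1 = 1.
  i=1: a_1=1, p_1 = 1*23 + 1 = 24, q_1 = 1*1 + 0 = 1.
  i=2: a_2=4, p_2 = 4*24 + 23 = 119, q_2 = 4*1 + 1 = 5.
  i=3: a_3=3, p_3 = 3*119 + 24 = 381, q_3 = 3*5 + 1 = 16.
  i=4: a_4=4, p_4 = 4*381 + 119 = 1643, q_4 = 4*16 + 5 = 69.
  i=5: a_5=1, p_5 = 1*1643 + 381 = 2024, q_5 = 1*69 + 16 = 85.
Check: 2024^2 - 567*85^2 = 4096576 - 4096575 = 1, so (x, y) = (2024, 85) solves the equation, and by the theorem it is the least positive solution.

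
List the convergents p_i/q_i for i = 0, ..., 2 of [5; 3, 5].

Using the convergent recurrence p_i = a_i*p_{i-1} + p_{i-2}, q_i = a_i*q_{i-1} + q_{i-2} with p_{-2}=0, p_{-1}=1, q_{-2}=1, q_{-1}=0:
  i=0: a_0=5, p_0 = 5*1 + 0 = 5, q_0 = 5*0 + 1 = 1.
  i=1: a_1=3, p_1 = 3*5 + 1 = 16, q_1 = 3*1 + 0 = 3.
  i=2: a_2=5, p_2 = 5*16 + 5 = 85, q_2 = 5*3 + 1 = 16.

5/1, 16/3, 85/16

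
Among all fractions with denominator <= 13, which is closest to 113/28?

Expand x = 113/28 as a continued fraction with the Euclidean algorithm:
  113 = 4*28 + 1, so a_0 = 4.
  28 = 28*1 + 0, so a_1 = 28.
so x = [4; 28].
Convergents (p_i = a_i*p_{i-1} + p_{i-2}, q_i = a_i*q_{i-1} + q_{i-2} with p_{-2}=0, p_{-1}=1, q_{-2}=1, q_{-1}=0), until the denominator exceeds 13:
  i=0: a_0=4, p_0 = 4*1 + 0 = 4, q_0 = 4*0 + 1 = 1.
  i=1: a_1=28, p_1 = 28*4 + 1 = 113, q_1 = 28*1 + 0 = 28.
q_1 = 28 > 13, so the last convergent with denominator <= 13 is p_0/q_0 = 4/1.
The closest fraction with denominator <= 13 is either p_0/q_0 or the intermediate fraction (k*p_0 + p_{-1})/(k*q_0 + q_{-1}) with the largest k >= 1 whose denominator stays <= 13; these approach x as k grows, and every other convergent or intermediate fraction in range is farther away.
Largest k: floor((13 - q_{-1})/q_0) = floor((13 - 0)/1) = 13 (using the seeds p_{-1} = 1, q_{-1} = 0).
That gives (13*4 + 1)/(13*1 + 0) = 53/13.
Compare the errors: |x - 4/1| = |113*1 - 4*28|/(28*1) = 1/28, and |x - 53/13| = |113*13 - 53*28|/(28*13) = 15/364.
Cross-multiplying, 1*364 = 364 < 420 = 15*28, so 1/28 is smaller: the convergent 4/1 is closer to x than 53/13.

4/1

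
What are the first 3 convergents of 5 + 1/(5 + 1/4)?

Using the convergent recurrence p_i = a_i*p_{i-1} + p_{i-2}, q_i = a_i*q_{i-1} + q_{i-2} with p_{-2}=0, p_{-1}=1, q_{-2}=1, q_{-1}=0:
  i=0: a_0=5, p_0 = 5*1 + 0 = 5, q_0 = 5*0 + 1 = 1.
  i=1: a_1=5, p_1 = 5*5 + 1 = 26, q_1 = 5*1 + 0 = 5.
  i=2: a_2=4, p_2 = 4*26 + 5 = 109, q_2 = 4*5 + 1 = 21.

5/1, 26/5, 109/21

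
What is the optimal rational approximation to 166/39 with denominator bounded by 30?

115/27

Expand x = 166/39 as a continued fraction with the Euclidean algorithm:
  166 = 4*39 + 10, so a_0 = 4.
  39 = 3*10 + 9, so a_1 = 3.
  10 = 1*9 + 1, so a_2 = 1.
  9 = 9*1 + 0, so a_3 = 9.
so x = [4; 3, 1, 9].
Convergents (p_i = a_i*p_{i-1} + p_{i-2}, q_i = a_i*q_{i-1} + q_{i-2} with p_{-2}=0, p_{-1}=1, q_{-2}=1, q_{-1}=0), until the denominator exceeds 30:
  i=0: a_0=4, p_0 = 4*1 + 0 = 4, q_0 = 4*0 + 1 = 1.
  i=1: a_1=3, p_1 = 3*4 + 1 = 13, q_1 = 3*1 + 0 = 3.
  i=2: a_2=1, p_2 = 1*13 + 4 = 17, q_2 = 1*3 + 1 = 4.
  i=3: a_3=9, p_3 = 9*17 + 13 = 166, q_3 = 9*4 + 3 = 39.
q_3 = 39 > 30, so the last convergent with denominator <= 30 is p_2/q_2 = 17/4.
The closest fraction with denominator <= 30 is either p_2/q_2 or the intermediate fraction (k*p_2 + p_1)/(k*q_2 + q_1) with the largest k >= 1 whose denominator stays <= 30; these approach x as k grows, and every other convergent or intermediate fraction in range is farther away.
Largest k: floor((30 - q_1)/q_2) = floor((30 - 3)/4) = 6.
That gives (6*17 + 13)/(6*4 + 3) = 115/27.
Compare the errors: |x - 17/4| = |166*4 - 17*39|/(39*4) = 1/156, and |x - 115/27| = |166*27 - 115*39|/(39*27) = 3/1053.
Cross-multiplying, 3*156 = 468 < 1053 = 1*1053, so 3/1053 is smaller: the intermediate fraction 115/27 is closer to x than 17/4.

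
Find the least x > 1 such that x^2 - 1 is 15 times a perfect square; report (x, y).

(x, y) = (4, 1)

First expand sqrt(15) as a continued fraction. With x_i = (sqrt(15) + m_i)/d_i and (m_0, d_0) = (0, 1): a_0 = floor(sqrt(15)) = 3, since 3^2 = 9 <= 15 < 16 = 4^2.
Iterate m_{i+1} = d_i*a_i - m_i, d_{i+1} = (15 - m_{i+1}^2)/d_i, a_{i+1} = floor((a_0 + m_{i+1})/d_{i+1}):
  m_1 = 1*3 - 0 = 3, d_1 = (15 - 3^2)/1 = 6/1 = 6, a_1 = floor((3 + 3)/6) = 1.
  m_2 = 6*1 - 3 = 3, d_2 = (15 - 3^2)/6 = 6/6 = 1, a_2 = floor((3 + 3)/1) = 6.
  m_3 = 1*6 - 3 = 3, d_3 = (15 - 3^2)/1 = 6/1 = 6: (m_3, d_3) = (m_1, d_1) = (3, 6), so from here the quotients repeat a_1, a_2; the period length is 2.
So sqrt(15) = [3; (1, 6)] with period length k = 2.
k is even, so the fundamental solution of x^2 - 15y^2 = 1 is (p_{k-1}, q_{k-1}) = (p_1, q_1); compute convergents through index 1.
Convergents (p_i = a_i*p_{i-1} + p_{i-2}, q_i = a_i*q_{i-1} + q_{i-2} with p_{-2}=0, p_{-1}=1, q_{-2}=1, q_{-1}=0):
  i=0: a_0=3, p_0 = 3*1 + 0 = 3, q_0 = 3*0 + 1 = 1.
  i=1: a_1=1, p_1 = 1*3 + 1 = 4, q_1 = 1*1 + 0 = 1.
Check: 4^2 - 15*1^2 = 16 - 15 = 1, so (x, y) = (4, 1) solves the equation, and by the theorem it is the least positive solution.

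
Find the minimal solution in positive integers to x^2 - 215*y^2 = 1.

First expand sqrt(215) as a continued fraction. With x_i = (sqrt(215) + m_i)/d_i and (m_0, d_0) = (0, 1): a_0 = floor(sqrt(215)) = 14, since 14^2 = 196 <= 215 < 225 = 15^2.
Iterate m_{i+1} = d_i*a_i - m_i, d_{i+1} = (215 - m_{i+1}^2)/d_i, a_{i+1} = floor((a_0 + m_{i+1})/d_{i+1}):
  m_1 = 1*14 - 0 = 14, d_1 = (215 - 14^2)/1 = 19/1 = 19, a_1 = floor((14 + 14)/19) = 1.
  m_2 = 19*1 - 14 = 5, d_2 = (215 - 5^2)/19 = 190/19 = 10, a_2 = floor((14 + 5)/10) = 1.
  m_3 = 10*1 - 5 = 5, d_3 = (215 - 5^2)/10 = 190/10 = 19, a_3 = floor((14 + 5)/19) = 1.
  m_4 = 19*1 - 5 = 14, d_4 = (215 - 14^2)/19 = 19/19 = 1, a_4 = floor((14 + 14)/1) = 28.
  m_5 = 1*28 - 14 = 14, d_5 = (215 - 14^2)/1 = 19/1 = 19: (m_5, d_5) = (m_1, d_1) = (14, 19), so from here the quotients repeat a_1, ..., a_4; the period length is 4.
So sqrt(215) = [14; (1, 1, 1, 28)] with period length k = 4.
k is even, so the fundamental solution of x^2 - 215y^2 = 1 is (p_{k-1}, q_{k-1}) = (p_3, q_3); compute convergents through index 3.
Convergents (p_i = a_i*p_{i-1} + p_{i-2}, q_i = a_i*q_{i-1} + q_{i-2} with p_{-2}=0, p_{-1}=1, q_{-2}=1, q_{-1}=0):
  i=0: a_0=14, p_0 = 14*1 + 0 = 14, q_0 = 14*0 + 1 = 1.
  i=1: a_1=1, p_1 = 1*14 + 1 = 15, q_1 = 1*1 + 0 = 1.
  i=2: a_2=1, p_2 = 1*15 + 14 = 29, q_2 = 1*1 + 1 = 2.
  i=3: a_3=1, p_3 = 1*29 + 15 = 44, q_3 = 1*2 + 1 = 3.
Check: 44^2 - 215*3^2 = 1936 - 1935 = 1, so (x, y) = (44, 3) solves the equation, and by the theorem it is the least positive solution.

(x, y) = (44, 3)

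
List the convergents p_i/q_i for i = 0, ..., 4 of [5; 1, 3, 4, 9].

Using the convergent recurrence p_i = a_i*p_{i-1} + p_{i-2}, q_i = a_i*q_{i-1} + q_{i-2} with p_{-2}=0, p_{-1}=1, q_{-2}=1, q_{-1}=0:
  i=0: a_0=5, p_0 = 5*1 + 0 = 5, q_0 = 5*0 + 1 = 1.
  i=1: a_1=1, p_1 = 1*5 + 1 = 6, q_1 = 1*1 + 0 = 1.
  i=2: a_2=3, p_2 = 3*6 + 5 = 23, q_2 = 3*1 + 1 = 4.
  i=3: a_3=4, p_3 = 4*23 + 6 = 98, q_3 = 4*4 + 1 = 17.
  i=4: a_4=9, p_4 = 9*98 + 23 = 905, q_4 = 9*17 + 4 = 157.

5/1, 6/1, 23/4, 98/17, 905/157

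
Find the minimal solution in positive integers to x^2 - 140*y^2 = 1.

(x, y) = (71, 6)

First expand sqrt(140) as a continued fraction. With x_i = (sqrt(140) + m_i)/d_i and (m_0, d_0) = (0, 1): a_0 = floor(sqrt(140)) = 11, since 11^2 = 121 <= 140 < 144 = 12^2.
Iterate m_{i+1} = d_i*a_i - m_i, d_{i+1} = (140 - m_{i+1}^2)/d_i, a_{i+1} = floor((a_0 + m_{i+1})/d_{i+1}):
  m_1 = 1*11 - 0 = 11, d_1 = (140 - 11^2)/1 = 19/1 = 19, a_1 = floor((11 + 11)/19) = 1.
  m_2 = 19*1 - 11 = 8, d_2 = (140 - 8^2)/19 = 76/19 = 4, a_2 = floor((11 + 8)/4) = 4.
  m_3 = 4*4 - 8 = 8, d_3 = (140 - 8^2)/4 = 76/4 = 19, a_3 = floor((11 + 8)/19) = 1.
  m_4 = 19*1 - 8 = 11, d_4 = (140 - 11^2)/19 = 19/19 = 1, a_4 = floor((11 + 11)/1) = 22.
  m_5 = 1*22 - 11 = 11, d_5 = (140 - 11^2)/1 = 19/1 = 19: (m_5, d_5) = (m_1, d_1) = (11, 19), so from here the quotients repeat a_1, ..., a_4; the period length is 4.
So sqrt(140) = [11; (1, 4, 1, 22)] with period length k = 4.
k is even, so the fundamental solution of x^2 - 140y^2 = 1 is (p_{k-1}, q_{k-1}) = (p_3, q_3); compute convergents through index 3.
Convergents (p_i = a_i*p_{i-1} + p_{i-2}, q_i = a_i*q_{i-1} + q_{i-2} with p_{-2}=0, p_{-1}=1, q_{-2}=1, q_{-1}=0):
  i=0: a_0=11, p_0 = 11*1 + 0 = 11, q_0 = 11*0 + 1 = 1.
  i=1: a_1=1, p_1 = 1*11 + 1 = 12, q_1 = 1*1 + 0 = 1.
  i=2: a_2=4, p_2 = 4*12 + 11 = 59, q_2 = 4*1 + 1 = 5.
  i=3: a_3=1, p_3 = 1*59 + 12 = 71, q_3 = 1*5 + 1 = 6.
Check: 71^2 - 140*6^2 = 5041 - 5040 = 1, so (x, y) = (71, 6) solves the equation, and by the theorem it is the least positive solution.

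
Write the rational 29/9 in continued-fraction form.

[3; 4, 2]

Run the Euclidean algorithm on 29 and 9; the successive quotients are the partial quotients a_0, a_1, ... (each step inverts the fractional part left over by the previous one):
  29 = 3*9 + 2, so a_0 = 3.
  9 = 4*2 + 1, so a_1 = 4.
  2 = 2*1 + 0, so a_2 = 2.
The remainder reaches 0 after 3 divisions, so the expansion has 3 partial quotients, read off in order.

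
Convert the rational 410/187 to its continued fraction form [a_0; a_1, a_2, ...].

[2; 5, 5, 7]

Run the Euclidean algorithm on 410 and 187; the successive quotients are the partial quotients a_0, a_1, ... (each step inverts the fractional part left over by the previous one):
  410 = 2*187 + 36, so a_0 = 2.
  187 = 5*36 + 7, so a_1 = 5.
  36 = 5*7 + 1, so a_2 = 5.
  7 = 7*1 + 0, so a_3 = 7.
The remainder reaches 0 after 4 divisions, so the expansion has 4 partial quotients, read off in order.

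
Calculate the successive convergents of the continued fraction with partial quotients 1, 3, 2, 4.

Using the convergent recurrence p_i = a_i*p_{i-1} + p_{i-2}, q_i = a_i*q_{i-1} + q_{i-2} with p_{-2}=0, p_{-1}=1, q_{-2}=1, q_{-1}=0:
  i=0: a_0=1, p_0 = 1*1 + 0 = 1, q_0 = 1*0 + 1 = 1.
  i=1: a_1=3, p_1 = 3*1 + 1 = 4, q_1 = 3*1 + 0 = 3.
  i=2: a_2=2, p_2 = 2*4 + 1 = 9, q_2 = 2*3 + 1 = 7.
  i=3: a_3=4, p_3 = 4*9 + 4 = 40, q_3 = 4*7 + 3 = 31.

1/1, 4/3, 9/7, 40/31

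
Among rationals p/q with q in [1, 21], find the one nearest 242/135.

Expand x = 242/135 as a continued fraction with the Euclidean algorithm:
  242 = 1*135 + 107, so a_0 = 1.
  135 = 1*107 + 28, so a_1 = 1.
  107 = 3*28 + 23, so a_2 = 3.
  28 = 1*23 + 5, so a_3 = 1.
  23 = 4*5 + 3, so a_4 = 4.
  5 = 1*3 + 2, so a_5 = 1.
  3 = 1*2 + 1, so a_6 = 1.
  2 = 2*1 + 0, so a_7 = 2.
so x = [1; 1, 3, 1, 4, 1, 1, 2].
Convergents (p_i = a_i*p_{i-1} + p_{i-2}, q_i = a_i*q_{i-1} + q_{i-2} with p_{-2}=0, p_{-1}=1, q_{-2}=1, q_{-1}=0), until the denominator exceeds 21:
  i=0: a_0=1, p_0 = 1*1 + 0 = 1, q_0 = 1*0 + 1 = 1.
  i=1: a_1=1, p_1 = 1*1 + 1 = 2, q_1 = 1*1 + 0 = 1.
  i=2: a_2=3, p_2 = 3*2 + 1 = 7, q_2 = 3*1 + 1 = 4.
  i=3: a_3=1, p_3 = 1*7 + 2 = 9, q_3 = 1*4 + 1 = 5.
  i=4: a_4=4, p_4 = 4*9 + 7 = 43, q_4 = 4*5 + 4 = 24.
q_4 = 24 > 21, so the last convergent with denominator <= 21 is p_3/q_3 = 9/5.
The closest fraction with denominator <= 21 is either p_3/q_3 or the intermediate fraction (k*p_3 + p_2)/(k*q_3 + q_2) with the largest k >= 1 whose denominator stays <= 21; these approach x as k grows, and every other convergent or intermediate fraction in range is farther away.
Largest k: floor((21 - q_2)/q_3) = floor((21 - 4)/5) = 3.
That gives (3*9 + 7)/(3*5 + 4) = 34/19.
Compare the errors: |x - 9/5| = |242*5 - 9*135|/(135*5) = 5/675, and |x - 34/19| = |242*19 - 34*135|/(135*19) = 8/2565.
Cross-multiplying, 8*675 = 5400 < 12825 = 5*2565, so 8/2565 is smaller: the intermediate fraction 34/19 is closer to x than 9/5.

34/19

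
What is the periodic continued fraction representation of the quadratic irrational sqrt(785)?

Write x_i = (sqrt(785) + m_i)/d_i with (m_0, d_0) = (0, 1). a_0 = floor(sqrt(785)) = 28, since 28^2 = 784 <= 785 < 841 = 29^2.
Iterate m_{i+1} = d_i*a_i - m_i, d_{i+1} = (785 - m_{i+1}^2)/d_i, a_{i+1} = floor((a_0 + m_{i+1})/d_{i+1}):
  m_1 = 1*28 - 0 = 28, d_1 = (785 - 28^2)/1 = 1/1 = 1, a_1 = floor((28 + 28)/1) = 56.
  m_2 = 1*56 - 28 = 28, d_2 = (785 - 28^2)/1 = 1/1 = 1: (m_2, d_2) = (m_1, d_1) = (28, 1), so from here the quotient a_1 repeats; the period length is 1.
Hence the expansion of sqrt(785) is a_0 = 28 followed by the repeating block 56 (period 1).

[28; (56)]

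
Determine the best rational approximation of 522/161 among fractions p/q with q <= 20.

55/17

Expand x = 522/161 as a continued fraction with the Euclidean algorithm:
  522 = 3*161 + 39, so a_0 = 3.
  161 = 4*39 + 5, so a_1 = 4.
  39 = 7*5 + 4, so a_2 = 7.
  5 = 1*4 + 1, so a_3 = 1.
  4 = 4*1 + 0, so a_4 = 4.
so x = [3; 4, 7, 1, 4].
Convergents (p_i = a_i*p_{i-1} + p_{i-2}, q_i = a_i*q_{i-1} + q_{i-2} with p_{-2}=0, p_{-1}=1, q_{-2}=1, q_{-1}=0), until the denominator exceeds 20:
  i=0: a_0=3, p_0 = 3*1 + 0 = 3, q_0 = 3*0 + 1 = 1.
  i=1: a_1=4, p_1 = 4*3 + 1 = 13, q_1 = 4*1 + 0 = 4.
  i=2: a_2=7, p_2 = 7*13 + 3 = 94, q_2 = 7*4 + 1 = 29.
q_2 = 29 > 20, so the last convergent with denominator <= 20 is p_1/q_1 = 13/4.
The closest fraction with denominator <= 20 is either p_1/q_1 or the intermediate fraction (k*p_1 + p_0)/(k*q_1 + q_0) with the largest k >= 1 whose denominator stays <= 20; these approach x as k grows, and every other convergent or intermediate fraction in range is farther away.
Largest k: floor((20 - q_0)/q_1) = floor((20 - 1)/4) = 4.
That gives (4*13 + 3)/(4*4 + 1) = 55/17.
Compare the errors: |x - 13/4| = |522*4 - 13*161|/(161*4) = 5/644, and |x - 55/17| = |522*17 - 55*161|/(161*17) = 19/2737.
Cross-multiplying, 19*644 = 12236 < 13685 = 5*2737, so 19/2737 is smaller: the intermediate fraction 55/17 is closer to x than 13/4.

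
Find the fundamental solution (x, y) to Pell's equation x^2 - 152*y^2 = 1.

(x, y) = (37, 3)

First expand sqrt(152) as a continued fraction. With x_i = (sqrt(152) + m_i)/d_i and (m_0, d_0) = (0, 1): a_0 = floor(sqrt(152)) = 12, since 12^2 = 144 <= 152 < 169 = 13^2.
Iterate m_{i+1} = d_i*a_i - m_i, d_{i+1} = (152 - m_{i+1}^2)/d_i, a_{i+1} = floor((a_0 + m_{i+1})/d_{i+1}):
  m_1 = 1*12 - 0 = 12, d_1 = (152 - 12^2)/1 = 8/1 = 8, a_1 = floor((12 + 12)/8) = 3.
  m_2 = 8*3 - 12 = 12, d_2 = (152 - 12^2)/8 = 8/8 = 1, a_2 = floor((12 + 12)/1) = 24.
  m_3 = 1*24 - 12 = 12, d_3 = (152 - 12^2)/1 = 8/1 = 8: (m_3, d_3) = (m_1, d_1) = (12, 8), so from here the quotients repeat a_1, a_2; the period length is 2.
So sqrt(152) = [12; (3, 24)] with period length k = 2.
k is even, so the fundamental solution of x^2 - 152y^2 = 1 is (p_{k-1}, q_{k-1}) = (p_1, q_1); compute convergents through index 1.
Convergents (p_i = a_i*p_{i-1} + p_{i-2}, q_i = a_i*q_{i-1} + q_{i-2} with p_{-2}=0, p_{-1}=1, q_{-2}=1, q_{-1}=0):
  i=0: a_0=12, p_0 = 12*1 + 0 = 12, q_0 = 12*0 + 1 = 1.
  i=1: a_1=3, p_1 = 3*12 + 1 = 37, q_1 = 3*1 + 0 = 3.
Check: 37^2 - 152*3^2 = 1369 - 1368 = 1, so (x, y) = (37, 3) solves the equation, and by the theorem it is the least positive solution.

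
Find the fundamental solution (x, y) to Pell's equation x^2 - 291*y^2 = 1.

First expand sqrt(291) as a continued fraction. With x_i = (sqrt(291) + m_i)/d_i and (m_0, d_0) = (0, 1): a_0 = floor(sqrt(291)) = 17, since 17^2 = 289 <= 291 < 324 = 18^2.
Iterate m_{i+1} = d_i*a_i - m_i, d_{i+1} = (291 - m_{i+1}^2)/d_i, a_{i+1} = floor((a_0 + m_{i+1})/d_{i+1}):
  m_1 = 1*17 - 0 = 17, d_1 = (291 - 17^2)/1 = 2/1 = 2, a_1 = floor((17 + 17)/2) = 17.
  m_2 = 2*17 - 17 = 17, d_2 = (291 - 17^2)/2 = 2/2 = 1, a_2 = floor((17 + 17)/1) = 34.
  m_3 = 1*34 - 17 = 17, d_3 = (291 - 17^2)/1 = 2/1 = 2: (m_3, d_3) = (m_1, d_1) = (17, 2), so from here the quotients repeat a_1, a_2; the period length is 2.
So sqrt(291) = [17; (17, 34)] with period length k = 2.
k is even, so the fundamental solution of x^2 - 291y^2 = 1 is (p_{k-1}, q_{k-1}) = (p_1, q_1); compute convergents through index 1.
Convergents (p_i = a_i*p_{i-1} + p_{i-2}, q_i = a_i*q_{i-1} + q_{i-2} with p_{-2}=0, p_{-1}=1, q_{-2}=1, q_{-1}=0):
  i=0: a_0=17, p_0 = 17*1 + 0 = 17, q_0 = 17*0 + 1 = 1.
  i=1: a_1=17, p_1 = 17*17 + 1 = 290, q_1 = 17*1 + 0 = 17.
Check: 290^2 - 291*17^2 = 84100 - 84099 = 1, so (x, y) = (290, 17) solves the equation, and by the theorem it is the least positive solution.

(x, y) = (290, 17)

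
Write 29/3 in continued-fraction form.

Run the Euclidean algorithm on 29 and 3; the successive quotients are the partial quotients a_0, a_1, ... (each step inverts the fractional part left over by the previous one):
  29 = 9*3 + 2, so a_0 = 9.
  3 = 1*2 + 1, so a_1 = 1.
  2 = 2*1 + 0, so a_2 = 2.
The remainder reaches 0 after 3 divisions, so the expansion has 3 partial quotients, read off in order.

[9; 1, 2]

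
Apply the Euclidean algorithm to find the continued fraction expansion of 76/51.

[1; 2, 25]

Run the Euclidean algorithm on 76 and 51; the successive quotients are the partial quotients a_0, a_1, ... (each step inverts the fractional part left over by the previous one):
  76 = 1*51 + 25, so a_0 = 1.
  51 = 2*25 + 1, so a_1 = 2.
  25 = 25*1 + 0, so a_2 = 25.
The remainder reaches 0 after 3 divisions, so the expansion has 3 partial quotients, read off in order.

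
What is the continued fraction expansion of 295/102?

[2; 1, 8, 3, 1, 2]

Run the Euclidean algorithm on 295 and 102; the successive quotients are the partial quotients a_0, a_1, ... (each step inverts the fractional part left over by the previous one):
  295 = 2*102 + 91, so a_0 = 2.
  102 = 1*91 + 11, so a_1 = 1.
  91 = 8*11 + 3, so a_2 = 8.
  11 = 3*3 + 2, so a_3 = 3.
  3 = 1*2 + 1, so a_4 = 1.
  2 = 2*1 + 0, so a_5 = 2.
The remainder reaches 0 after 6 divisions, so the expansion has 6 partial quotients, read off in order.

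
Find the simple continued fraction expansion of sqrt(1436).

Write x_i = (sqrt(1436) + m_i)/d_i with (m_0, d_0) = (0, 1). a_0 = floor(sqrt(1436)) = 37, since 37^2 = 1369 <= 1436 < 1444 = 38^2.
Iterate m_{i+1} = d_i*a_i - m_i, d_{i+1} = (1436 - m_{i+1}^2)/d_i, a_{i+1} = floor((a_0 + m_{i+1})/d_{i+1}):
  m_1 = 1*37 - 0 = 37, d_1 = (1436 - 37^2)/1 = 67/1 = 67, a_1 = floor((37 + 37)/67) = 1.
  m_2 = 67*1 - 37 = 30, d_2 = (1436 - 30^2)/67 = 536/67 = 8, a_2 = floor((37 + 30)/8) = 8.
  m_3 = 8*8 - 30 = 34, d_3 = (1436 - 34^2)/8 = 280/8 = 35, a_3 = floor((37 + 34)/35) = 2.
  m_4 = 35*2 - 34 = 36, d_4 = (1436 - 36^2)/35 = 140/35 = 4, a_4 = floor((37 + 36)/4) = 18.
  m_5 = 4*18 - 36 = 36, d_5 = (1436 - 36^2)/4 = 140/4 = 35, a_5 = floor((37 + 36)/35) = 2.
  m_6 = 35*2 - 36 = 34, d_6 = (1436 - 34^2)/35 = 280/35 = 8, a_6 = floor((37 + 34)/8) = 8.
  m_7 = 8*8 - 34 = 30, d_7 = (1436 - 30^2)/8 = 536/8 = 67, a_7 = floor((37 + 30)/67) = 1.
  m_8 = 67*1 - 30 = 37, d_8 = (1436 - 37^2)/67 = 67/67 = 1, a_8 = floor((37 + 37)/1) = 74.
  m_9 = 1*74 - 37 = 37, d_9 = (1436 - 37^2)/1 = 67/1 = 67: (m_9, d_9) = (m_1, d_1) = (37, 67), so from here the quotients repeat a_1, ..., a_8; the period length is 8.
Hence the expansion of sqrt(1436) is a_0 = 37 followed by the repeating block 1, 8, 2, 18, 2, 8, 1, 74 (period 8).

[37; (1, 8, 2, 18, 2, 8, 1, 74)]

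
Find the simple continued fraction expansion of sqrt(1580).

Write x_i = (sqrt(1580) + m_i)/d_i with (m_0, d_0) = (0, 1). a_0 = floor(sqrt(1580)) = 39, since 39^2 = 1521 <= 1580 < 1600 = 40^2.
Iterate m_{i+1} = d_i*a_i - m_i, d_{i+1} = (1580 - m_{i+1}^2)/d_i, a_{i+1} = floor((a_0 + m_{i+1})/d_{i+1}):
  m_1 = 1*39 - 0 = 39, d_1 = (1580 - 39^2)/1 = 59/1 = 59, a_1 = floor((39 + 39)/59) = 1.
  m_2 = 59*1 - 39 = 20, d_2 = (1580 - 20^2)/59 = 1180/59 = 20, a_2 = floor((39 + 20)/20) = 2.
  m_3 = 20*2 - 20 = 20, d_3 = (1580 - 20^2)/20 = 1180/20 = 59, a_3 = floor((39 + 20)/59) = 1.
  m_4 = 59*1 - 20 = 39, d_4 = (1580 - 39^2)/59 = 59/59 = 1, a_4 = floor((39 + 39)/1) = 78.
  m_5 = 1*78 - 39 = 39, d_5 = (1580 - 39^2)/1 = 59/1 = 59: (m_5, d_5) = (m_1, d_1) = (39, 59), so from here the quotients repeat a_1, ..., a_4; the period length is 4.
Hence the expansion of sqrt(1580) is a_0 = 39 followed by the repeating block 1, 2, 1, 78 (period 4).

[39; (1, 2, 1, 78)]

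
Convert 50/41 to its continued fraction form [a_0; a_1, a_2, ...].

[1; 4, 1, 1, 4]

Run the Euclidean algorithm on 50 and 41; the successive quotients are the partial quotients a_0, a_1, ... (each step inverts the fractional part left over by the previous one):
  50 = 1*41 + 9, so a_0 = 1.
  41 = 4*9 + 5, so a_1 = 4.
  9 = 1*5 + 4, so a_2 = 1.
  5 = 1*4 + 1, so a_3 = 1.
  4 = 4*1 + 0, so a_4 = 4.
The remainder reaches 0 after 5 divisions, so the expansion has 5 partial quotients, read off in order.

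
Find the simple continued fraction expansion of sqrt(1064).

Write x_i = (sqrt(1064) + m_i)/d_i with (m_0, d_0) = (0, 1). a_0 = floor(sqrt(1064)) = 32, since 32^2 = 1024 <= 1064 < 1089 = 33^2.
Iterate m_{i+1} = d_i*a_i - m_i, d_{i+1} = (1064 - m_{i+1}^2)/d_i, a_{i+1} = floor((a_0 + m_{i+1})/d_{i+1}):
  m_1 = 1*32 - 0 = 32, d_1 = (1064 - 32^2)/1 = 40/1 = 40, a_1 = floor((32 + 32)/40) = 1.
  m_2 = 40*1 - 32 = 8, d_2 = (1064 - 8^2)/40 = 1000/40 = 25, a_2 = floor((32 + 8)/25) = 1.
  m_3 = 25*1 - 8 = 17, d_3 = (1064 - 17^2)/25 = 775/25 = 31, a_3 = floor((32 + 17)/31) = 1.
  m_4 = 31*1 - 17 = 14, d_4 = (1064 - 14^2)/31 = 868/31 = 28, a_4 = floor((32 + 14)/28) = 1.
  m_5 = 28*1 - 14 = 14, d_5 = (1064 - 14^2)/28 = 868/28 = 31, a_5 = floor((32 + 14)/31) = 1.
  m_6 = 31*1 - 14 = 17, d_6 = (1064 - 17^2)/31 = 775/31 = 25, a_6 = floor((32 + 17)/25) = 1.
  m_7 = 25*1 - 17 = 8, d_7 = (1064 - 8^2)/25 = 1000/25 = 40, a_7 = floor((32 + 8)/40) = 1.
  m_8 = 40*1 - 8 = 32, d_8 = (1064 - 32^2)/40 = 40/40 = 1, a_8 = floor((32 + 32)/1) = 64.
  m_9 = 1*64 - 32 = 32, d_9 = (1064 - 32^2)/1 = 40/1 = 40: (m_9, d_9) = (m_1, d_1) = (32, 40), so from here the quotients repeat a_1, ..., a_8; the period length is 8.
Hence the expansion of sqrt(1064) is a_0 = 32 followed by the repeating block 1, 1, 1, 1, 1, 1, 1, 64 (period 8).

[32; (1, 1, 1, 1, 1, 1, 1, 64)]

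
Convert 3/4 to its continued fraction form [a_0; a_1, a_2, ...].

[0; 1, 3]

Run the Euclidean algorithm on 3 and 4; the successive quotients are the partial quotients a_0, a_1, ... (each step inverts the fractional part left over by the previous one):
  3 = 0*4 + 3, so a_0 = 0.
  4 = 1*3 + 1, so a_1 = 1.
  3 = 3*1 + 0, so a_2 = 3.
The remainder reaches 0 after 3 divisions, so the expansion has 3 partial quotients, read off in order.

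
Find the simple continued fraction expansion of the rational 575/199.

Run the Euclidean algorithm on 575 and 199; the successive quotients are the partial quotients a_0, a_1, ... (each step inverts the fractional part left over by the previous one):
  575 = 2*199 + 177, so a_0 = 2.
  199 = 1*177 + 22, so a_1 = 1.
  177 = 8*22 + 1, so a_2 = 8.
  22 = 22*1 + 0, so a_3 = 22.
The remainder reaches 0 after 4 divisions, so the expansion has 4 partial quotients, read off in order.

[2; 1, 8, 22]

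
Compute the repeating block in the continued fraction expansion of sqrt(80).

Write x_i = (sqrt(80) + m_i)/d_i with (m_0, d_0) = (0, 1). a_0 = floor(sqrt(80)) = 8, since 8^2 = 64 <= 80 < 81 = 9^2.
Iterate m_{i+1} = d_i*a_i - m_i, d_{i+1} = (80 - m_{i+1}^2)/d_i, a_{i+1} = floor((a_0 + m_{i+1})/d_{i+1}):
  m_1 = 1*8 - 0 = 8, d_1 = (80 - 8^2)/1 = 16/1 = 16, a_1 = floor((8 + 8)/16) = 1.
  m_2 = 16*1 - 8 = 8, d_2 = (80 - 8^2)/16 = 16/16 = 1, a_2 = floor((8 + 8)/1) = 16.
  m_3 = 1*16 - 8 = 8, d_3 = (80 - 8^2)/1 = 16/1 = 16: (m_3, d_3) = (m_1, d_1) = (8, 16), so from here the quotients repeat a_1, a_2; the period length is 2.
Hence the expansion of sqrt(80) is a_0 = 8 followed by the repeating block 1, 16 (period 2).

[8; (1, 16)]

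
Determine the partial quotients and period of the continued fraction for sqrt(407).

[20; (5, 1, 2, 1, 5, 40)]

Write x_i = (sqrt(407) + m_i)/d_i with (m_0, d_0) = (0, 1). a_0 = floor(sqrt(407)) = 20, since 20^2 = 400 <= 407 < 441 = 21^2.
Iterate m_{i+1} = d_i*a_i - m_i, d_{i+1} = (407 - m_{i+1}^2)/d_i, a_{i+1} = floor((a_0 + m_{i+1})/d_{i+1}):
  m_1 = 1*20 - 0 = 20, d_1 = (407 - 20^2)/1 = 7/1 = 7, a_1 = floor((20 + 20)/7) = 5.
  m_2 = 7*5 - 20 = 15, d_2 = (407 - 15^2)/7 = 182/7 = 26, a_2 = floor((20 + 15)/26) = 1.
  m_3 = 26*1 - 15 = 11, d_3 = (407 - 11^2)/26 = 286/26 = 11, a_3 = floor((20 + 11)/11) = 2.
  m_4 = 11*2 - 11 = 11, d_4 = (407 - 11^2)/11 = 286/11 = 26, a_4 = floor((20 + 11)/26) = 1.
  m_5 = 26*1 - 11 = 15, d_5 = (407 - 15^2)/26 = 182/26 = 7, a_5 = floor((20 + 15)/7) = 5.
  m_6 = 7*5 - 15 = 20, d_6 = (407 - 20^2)/7 = 7/7 = 1, a_6 = floor((20 + 20)/1) = 40.
  m_7 = 1*40 - 20 = 20, d_7 = (407 - 20^2)/1 = 7/1 = 7: (m_7, d_7) = (m_1, d_1) = (20, 7), so from here the quotients repeat a_1, ..., a_6; the period length is 6.
Hence the expansion of sqrt(407) is a_0 = 20 followed by the repeating block 5, 1, 2, 1, 5, 40 (period 6).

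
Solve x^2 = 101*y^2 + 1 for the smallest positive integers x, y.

First expand sqrt(101) as a continued fraction. With x_i = (sqrt(101) + m_i)/d_i and (m_0, d_0) = (0, 1): a_0 = floor(sqrt(101)) = 10, since 10^2 = 100 <= 101 < 121 = 11^2.
Iterate m_{i+1} = d_i*a_i - m_i, d_{i+1} = (101 - m_{i+1}^2)/d_i, a_{i+1} = floor((a_0 + m_{i+1})/d_{i+1}):
  m_1 = 1*10 - 0 = 10, d_1 = (101 - 10^2)/1 = 1/1 = 1, a_1 = floor((10 + 10)/1) = 20.
  m_2 = 1*20 - 10 = 10, d_2 = (101 - 10^2)/1 = 1/1 = 1: (m_2, d_2) = (m_1, d_1) = (10, 1), so from here the quotient a_1 repeats; the period length is 1.
So sqrt(101) = [10; (20)] with period length k = 1.
k is odd, so (p_{k-1}, q_{k-1}) only solves x^2 - 101y^2 = -1 and the fundamental solution of x^2 - 101y^2 = 1 is (p_{2k-1}, q_{2k-1}) = (p_1, q_1); compute convergents through index 1, running through the period twice.
Convergents (p_i = a_i*p_{i-1} + p_{i-2}, q_i = a_i*q_{i-1} + q_{i-2} with p_{-2}=0, p_{-1}=1, q_{-2}=1, q_{-1}=0):
  i=0: a_0=10, p_0 = 10*1 + 0 = 10, q_0 = 10*0 + 1 = 1.
  i=1: a_1=20, p_1 = 20*10 + 1 = 201, q_1 = 20*1 + 0 = 20.
Indeed p_0^2 - 101*q_0^2 = 100 - 101 = -1, not +1.
Check: 201^2 - 101*20^2 = 40401 - 40400 = 1, so (x, y) = (201, 20) solves the equation, and by the theorem it is the least positive solution.

(x, y) = (201, 20)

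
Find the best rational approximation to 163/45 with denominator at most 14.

Expand x = 163/45 as a continued fraction with the Euclidean algorithm:
  163 = 3*45 + 28, so a_0 = 3.
  45 = 1*28 + 17, so a_1 = 1.
  28 = 1*17 + 11, so a_2 = 1.
  17 = 1*11 + 6, so a_3 = 1.
  11 = 1*6 + 5, so a_4 = 1.
  6 = 1*5 + 1, so a_5 = 1.
  5 = 5*1 + 0, so a_6 = 5.
so x = [3; 1, 1, 1, 1, 1, 5].
Convergents (p_i = a_i*p_{i-1} + p_{i-2}, q_i = a_i*q_{i-1} + q_{i-2} with p_{-2}=0, p_{-1}=1, q_{-2}=1, q_{-1}=0), until the denominator exceeds 14:
  i=0: a_0=3, p_0 = 3*1 + 0 = 3, q_0 = 3*0 + 1 = 1.
  i=1: a_1=1, p_1 = 1*3 + 1 = 4, q_1 = 1*1 + 0 = 1.
  i=2: a_2=1, p_2 = 1*4 + 3 = 7, q_2 = 1*1 + 1 = 2.
  i=3: a_3=1, p_3 = 1*7 + 4 = 11, q_3 = 1*2 + 1 = 3.
  i=4: a_4=1, p_4 = 1*11 + 7 = 18, q_4 = 1*3 + 2 = 5.
  i=5: a_5=1, p_5 = 1*18 + 11 = 29, q_5 = 1*5 + 3 = 8.
  i=6: a_6=5, p_6 = 5*29 + 18 = 163, q_6 = 5*8 + 5 = 45.
q_6 = 45 > 14, so the last convergent with denominator <= 14 is p_5/q_5 = 29/8.
The closest fraction with denominator <= 14 is either p_5/q_5 or the intermediate fraction (k*p_5 + p_4)/(k*q_5 + q_4) with the largest k >= 1 whose denominator stays <= 14; these approach x as k grows, and every other convergent or intermediate fraction in range is farther away.
Largest k: floor((14 - q_4)/q_5) = floor((14 - 5)/8) = 1.
That gives (1*29 + 18)/(1*8 + 5) = 47/13.
Compare the errors: |x - 29/8| = |163*8 - 29*45|/(45*8) = 1/360, and |x - 47/13| = |163*13 - 47*45|/(45*13) = 4/585.
Cross-multiplying, 1*585 = 585 < 1440 = 4*360, so 1/360 is smaller: the convergent 29/8 is closer to x than 47/13.

29/8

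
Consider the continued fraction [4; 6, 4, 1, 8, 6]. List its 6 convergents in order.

4/1, 25/6, 104/25, 129/31, 1136/273, 6945/1669

Using the convergent recurrence p_i = a_i*p_{i-1} + p_{i-2}, q_i = a_i*q_{i-1} + q_{i-2} with p_{-2}=0, p_{-1}=1, q_{-2}=1, q_{-1}=0:
  i=0: a_0=4, p_0 = 4*1 + 0 = 4, q_0 = 4*0 + 1 = 1.
  i=1: a_1=6, p_1 = 6*4 + 1 = 25, q_1 = 6*1 + 0 = 6.
  i=2: a_2=4, p_2 = 4*25 + 4 = 104, q_2 = 4*6 + 1 = 25.
  i=3: a_3=1, p_3 = 1*104 + 25 = 129, q_3 = 1*25 + 6 = 31.
  i=4: a_4=8, p_4 = 8*129 + 104 = 1136, q_4 = 8*31 + 25 = 273.
  i=5: a_5=6, p_5 = 6*1136 + 129 = 6945, q_5 = 6*273 + 31 = 1669.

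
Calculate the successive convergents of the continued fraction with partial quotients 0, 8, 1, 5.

0/1, 1/8, 1/9, 6/53

Using the convergent recurrence p_i = a_i*p_{i-1} + p_{i-2}, q_i = a_i*q_{i-1} + q_{i-2} with p_{-2}=0, p_{-1}=1, q_{-2}=1, q_{-1}=0:
  i=0: a_0=0, p_0 = 0*1 + 0 = 0, q_0 = 0*0 + 1 = 1.
  i=1: a_1=8, p_1 = 8*0 + 1 = 1, q_1 = 8*1 + 0 = 8.
  i=2: a_2=1, p_2 = 1*1 + 0 = 1, q_2 = 1*8 + 1 = 9.
  i=3: a_3=5, p_3 = 5*1 + 1 = 6, q_3 = 5*9 + 8 = 53.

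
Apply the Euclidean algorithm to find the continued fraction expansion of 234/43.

Run the Euclidean algorithm on 234 and 43; the successive quotients are the partial quotients a_0, a_1, ... (each step inverts the fractional part left over by the previous one):
  234 = 5*43 + 19, so a_0 = 5.
  43 = 2*19 + 5, so a_1 = 2.
  19 = 3*5 + 4, so a_2 = 3.
  5 = 1*4 + 1, so a_3 = 1.
  4 = 4*1 + 0, so a_4 = 4.
The remainder reaches 0 after 5 divisions, so the expansion has 5 partial quotients, read off in order.

[5; 2, 3, 1, 4]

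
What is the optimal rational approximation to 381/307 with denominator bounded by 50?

36/29

Expand x = 381/307 as a continued fraction with the Euclidean algorithm:
  381 = 1*307 + 74, so a_0 = 1.
  307 = 4*74 + 11, so a_1 = 4.
  74 = 6*11 + 8, so a_2 = 6.
  11 = 1*8 + 3, so a_3 = 1.
  8 = 2*3 + 2, so a_4 = 2.
  3 = 1*2 + 1, so a_5 = 1.
  2 = 2*1 + 0, so a_6 = 2.
so x = [1; 4, 6, 1, 2, 1, 2].
Convergents (p_i = a_i*p_{i-1} + p_{i-2}, q_i = a_i*q_{i-1} + q_{i-2} with p_{-2}=0, p_{-1}=1, q_{-2}=1, q_{-1}=0), until the denominator exceeds 50:
  i=0: a_0=1, p_0 = 1*1 + 0 = 1, q_0 = 1*0 + 1 = 1.
  i=1: a_1=4, p_1 = 4*1 + 1 = 5, q_1 = 4*1 + 0 = 4.
  i=2: a_2=6, p_2 = 6*5 + 1 = 31, q_2 = 6*4 + 1 = 25.
  i=3: a_3=1, p_3 = 1*31 + 5 = 36, q_3 = 1*25 + 4 = 29.
  i=4: a_4=2, p_4 = 2*36 + 31 = 103, q_4 = 2*29 + 25 = 83.
q_4 = 83 > 50, so the last convergent with denominator <= 50 is p_3/q_3 = 36/29.
The closest fraction with denominator <= 50 is either p_3/q_3 or the intermediate fraction (k*p_3 + p_2)/(k*q_3 + q_2) with the largest k >= 1 whose denominator stays <= 50; these approach x as k grows, and every other convergent or intermediate fraction in range is farther away.
Largest k: floor((50 - q_2)/q_3) = floor((50 - 25)/29) = 0.
Since k = 0, no intermediate fraction beyond p_3/q_3 has denominator <= 50, so the convergent 36/29 is the closest (its error is |381*29 - 36*307|/(307*29) = 3/8903).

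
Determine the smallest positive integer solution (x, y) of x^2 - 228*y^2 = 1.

(x, y) = (151, 10)

First expand sqrt(228) as a continued fraction. With x_i = (sqrt(228) + m_i)/d_i and (m_0, d_0) = (0, 1): a_0 = floor(sqrt(228)) = 15, since 15^2 = 225 <= 228 < 256 = 16^2.
Iterate m_{i+1} = d_i*a_i - m_i, d_{i+1} = (228 - m_{i+1}^2)/d_i, a_{i+1} = floor((a_0 + m_{i+1})/d_{i+1}):
  m_1 = 1*15 - 0 = 15, d_1 = (228 - 15^2)/1 = 3/1 = 3, a_1 = floor((15 + 15)/3) = 10.
  m_2 = 3*10 - 15 = 15, d_2 = (228 - 15^2)/3 = 3/3 = 1, a_2 = floor((15 + 15)/1) = 30.
  m_3 = 1*30 - 15 = 15, d_3 = (228 - 15^2)/1 = 3/1 = 3: (m_3, d_3) = (m_1, d_1) = (15, 3), so from here the quotients repeat a_1, a_2; the period length is 2.
So sqrt(228) = [15; (10, 30)] with period length k = 2.
k is even, so the fundamental solution of x^2 - 228y^2 = 1 is (p_{k-1}, q_{k-1}) = (p_1, q_1); compute convergents through index 1.
Convergents (p_i = a_i*p_{i-1} + p_{i-2}, q_i = a_i*q_{i-1} + q_{i-2} with p_{-2}=0, p_{-1}=1, q_{-2}=1, q_{-1}=0):
  i=0: a_0=15, p_0 = 15*1 + 0 = 15, q_0 = 15*0 + 1 = 1.
  i=1: a_1=10, p_1 = 10*15 + 1 = 151, q_1 = 10*1 + 0 = 10.
Check: 151^2 - 228*10^2 = 22801 - 22800 = 1, so (x, y) = (151, 10) solves the equation, and by the theorem it is the least positive solution.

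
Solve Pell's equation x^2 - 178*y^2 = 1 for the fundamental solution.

First expand sqrt(178) as a continued fraction. With x_i = (sqrt(178) + m_i)/d_i and (m_0, d_0) = (0, 1): a_0 = floor(sqrt(178)) = 13, since 13^2 = 169 <= 178 < 196 = 14^2.
Iterate m_{i+1} = d_i*a_i - m_i, d_{i+1} = (178 - m_{i+1}^2)/d_i, a_{i+1} = floor((a_0 + m_{i+1})/d_{i+1}):
  m_1 = 1*13 - 0 = 13, d_1 = (178 - 13^2)/1 = 9/1 = 9, a_1 = floor((13 + 13)/9) = 2.
  m_2 = 9*2 - 13 = 5, d_2 = (178 - 5^2)/9 = 153/9 = 17, a_2 = floor((13 + 5)/17) = 1.
  m_3 = 17*1 - 5 = 12, d_3 = (178 - 12^2)/17 = 34/17 = 2, a_3 = floor((13 + 12)/2) = 12.
  m_4 = 2*12 - 12 = 12, d_4 = (178 - 12^2)/2 = 34/2 = 17, a_4 = floor((13 + 12)/17) = 1.
  m_5 = 17*1 - 12 = 5, d_5 = (178 - 5^2)/17 = 153/17 = 9, a_5 = floor((13 + 5)/9) = 2.
  m_6 = 9*2 - 5 = 13, d_6 = (178 - 13^2)/9 = 9/9 = 1, a_6 = floor((13 + 13)/1) = 26.
  m_7 = 1*26 - 13 = 13, d_7 = (178 - 13^2)/1 = 9/1 = 9: (m_7, d_7) = (m_1, d_1) = (13, 9), so from here the quotients repeat a_1, ..., a_6; the period length is 6.
So sqrt(178) = [13; (2, 1, 12, 1, 2, 26)] with period length k = 6.
k is even, so the fundamental solution of x^2 - 178y^2 = 1 is (p_{k-1}, q_{k-1}) = (p_5, q_5); compute convergents through index 5.
Convergents (p_i = a_i*p_{i-1} + p_{i-2}, q_i = a_i*q_{i-1} + q_{i-2} with p_{-2}=0, p_{-1}=1, q_{-2}=1, q_{-1}=0):
  i=0: a_0=13, p_0 = 13*1 + 0 = 13, q_0 = 13*0 + 1 = 1.
  i=1: a_1=2, p_1 = 2*13 + 1 = 27, q_1 = 2*1 + 0 = 2.
  i=2: a_2=1, p_2 = 1*27 + 13 = 40, q_2 = 1*2 + 1 = 3.
  i=3: a_3=12, p_3 = 12*40 + 27 = 507, q_3 = 12*3 + 2 = 38.
  i=4: a_4=1, p_4 = 1*507 + 40 = 547, q_4 = 1*38 + 3 = 41.
  i=5: a_5=2, p_5 = 2*547 + 507 = 1601, q_5 = 2*41 + 38 = 120.
Check: 1601^2 - 178*120^2 = 2563201 - 2563200 = 1, so (x, y) = (1601, 120) solves the equation, and by the theorem it is the least positive solution.

(x, y) = (1601, 120)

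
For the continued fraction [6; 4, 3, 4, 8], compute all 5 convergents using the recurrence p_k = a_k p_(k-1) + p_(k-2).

6/1, 25/4, 81/13, 349/56, 2873/461

Using the convergent recurrence p_i = a_i*p_{i-1} + p_{i-2}, q_i = a_i*q_{i-1} + q_{i-2} with p_{-2}=0, p_{-1}=1, q_{-2}=1, q_{-1}=0:
  i=0: a_0=6, p_0 = 6*1 + 0 = 6, q_0 = 6*0 + 1 = 1.
  i=1: a_1=4, p_1 = 4*6 + 1 = 25, q_1 = 4*1 + 0 = 4.
  i=2: a_2=3, p_2 = 3*25 + 6 = 81, q_2 = 3*4 + 1 = 13.
  i=3: a_3=4, p_3 = 4*81 + 25 = 349, q_3 = 4*13 + 4 = 56.
  i=4: a_4=8, p_4 = 8*349 + 81 = 2873, q_4 = 8*56 + 13 = 461.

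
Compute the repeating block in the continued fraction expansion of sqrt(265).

[16; (3, 1, 1, 2, 2, 1, 1, 3, 32)]

Write x_i = (sqrt(265) + m_i)/d_i with (m_0, d_0) = (0, 1). a_0 = floor(sqrt(265)) = 16, since 16^2 = 256 <= 265 < 289 = 17^2.
Iterate m_{i+1} = d_i*a_i - m_i, d_{i+1} = (265 - m_{i+1}^2)/d_i, a_{i+1} = floor((a_0 + m_{i+1})/d_{i+1}):
  m_1 = 1*16 - 0 = 16, d_1 = (265 - 16^2)/1 = 9/1 = 9, a_1 = floor((16 + 16)/9) = 3.
  m_2 = 9*3 - 16 = 11, d_2 = (265 - 11^2)/9 = 144/9 = 16, a_2 = floor((16 + 11)/16) = 1.
  m_3 = 16*1 - 11 = 5, d_3 = (265 - 5^2)/16 = 240/16 = 15, a_3 = floor((16 + 5)/15) = 1.
  m_4 = 15*1 - 5 = 10, d_4 = (265 - 10^2)/15 = 165/15 = 11, a_4 = floor((16 + 10)/11) = 2.
  m_5 = 11*2 - 10 = 12, d_5 = (265 - 12^2)/11 = 121/11 = 11, a_5 = floor((16 + 12)/11) = 2.
  m_6 = 11*2 - 12 = 10, d_6 = (265 - 10^2)/11 = 165/11 = 15, a_6 = floor((16 + 10)/15) = 1.
  m_7 = 15*1 - 10 = 5, d_7 = (265 - 5^2)/15 = 240/15 = 16, a_7 = floor((16 + 5)/16) = 1.
  m_8 = 16*1 - 5 = 11, d_8 = (265 - 11^2)/16 = 144/16 = 9, a_8 = floor((16 + 11)/9) = 3.
  m_9 = 9*3 - 11 = 16, d_9 = (265 - 16^2)/9 = 9/9 = 1, a_9 = floor((16 + 16)/1) = 32.
  m_10 = 1*32 - 16 = 16, d_10 = (265 - 16^2)/1 = 9/1 = 9: (m_10, d_10) = (m_1, d_1) = (16, 9), so from here the quotients repeat a_1, ..., a_9; the period length is 9.
Hence the expansion of sqrt(265) is a_0 = 16 followed by the repeating block 3, 1, 1, 2, 2, 1, 1, 3, 32 (period 9).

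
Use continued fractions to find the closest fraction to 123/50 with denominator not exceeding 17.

Expand x = 123/50 as a continued fraction with the Euclidean algorithm:
  123 = 2*50 + 23, so a_0 = 2.
  50 = 2*23 + 4, so a_1 = 2.
  23 = 5*4 + 3, so a_2 = 5.
  4 = 1*3 + 1, so a_3 = 1.
  3 = 3*1 + 0, so a_4 = 3.
so x = [2; 2, 5, 1, 3].
Convergents (p_i = a_i*p_{i-1} + p_{i-2}, q_i = a_i*q_{i-1} + q_{i-2} with p_{-2}=0, p_{-1}=1, q_{-2}=1, q_{-1}=0), until the denominator exceeds 17:
  i=0: a_0=2, p_0 = 2*1 + 0 = 2, q_0 = 2*0 + 1 = 1.
  i=1: a_1=2, p_1 = 2*2 + 1 = 5, q_1 = 2*1 + 0 = 2.
  i=2: a_2=5, p_2 = 5*5 + 2 = 27, q_2 = 5*2 + 1 = 11.
  i=3: a_3=1, p_3 = 1*27 + 5 = 32, q_3 = 1*11 + 2 = 13.
  i=4: a_4=3, p_4 = 3*32 + 27 = 123, q_4 = 3*13 + 11 = 50.
q_4 = 50 > 17, so the last convergent with denominator <= 17 is p_3/q_3 = 32/13.
The closest fraction with denominator <= 17 is either p_3/q_3 or the intermediate fraction (k*p_3 + p_2)/(k*q_3 + q_2) with the largest k >= 1 whose denominator stays <= 17; these approach x as k grows, and every other convergent or intermediate fraction in range is farther away.
Largest k: floor((17 - q_2)/q_3) = floor((17 - 11)/13) = 0.
Since k = 0, no intermediate fraction beyond p_3/q_3 has denominator <= 17, so the convergent 32/13 is the closest (its error is |123*13 - 32*50|/(50*13) = 1/650).

32/13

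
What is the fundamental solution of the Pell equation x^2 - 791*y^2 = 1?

(x, y) = (225, 8)

First expand sqrt(791) as a continued fraction. With x_i = (sqrt(791) + m_i)/d_i and (m_0, d_0) = (0, 1): a_0 = floor(sqrt(791)) = 28, since 28^2 = 784 <= 791 < 841 = 29^2.
Iterate m_{i+1} = d_i*a_i - m_i, d_{i+1} = (791 - m_{i+1}^2)/d_i, a_{i+1} = floor((a_0 + m_{i+1})/d_{i+1}):
  m_1 = 1*28 - 0 = 28, d_1 = (791 - 28^2)/1 = 7/1 = 7, a_1 = floor((28 + 28)/7) = 8.
  m_2 = 7*8 - 28 = 28, d_2 = (791 - 28^2)/7 = 7/7 = 1, a_2 = floor((28 + 28)/1) = 56.
  m_3 = 1*56 - 28 = 28, d_3 = (791 - 28^2)/1 = 7/1 = 7: (m_3, d_3) = (m_1, d_1) = (28, 7), so from here the quotients repeat a_1, a_2; the period length is 2.
So sqrt(791) = [28; (8, 56)] with period length k = 2.
k is even, so the fundamental solution of x^2 - 791y^2 = 1 is (p_{k-1}, q_{k-1}) = (p_1, q_1); compute convergents through index 1.
Convergents (p_i = a_i*p_{i-1} + p_{i-2}, q_i = a_i*q_{i-1} + q_{i-2} with p_{-2}=0, p_{-1}=1, q_{-2}=1, q_{-1}=0):
  i=0: a_0=28, p_0 = 28*1 + 0 = 28, q_0 = 28*0 + 1 = 1.
  i=1: a_1=8, p_1 = 8*28 + 1 = 225, q_1 = 8*1 + 0 = 8.
Check: 225^2 - 791*8^2 = 50625 - 50624 = 1, so (x, y) = (225, 8) solves the equation, and by the theorem it is the least positive solution.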